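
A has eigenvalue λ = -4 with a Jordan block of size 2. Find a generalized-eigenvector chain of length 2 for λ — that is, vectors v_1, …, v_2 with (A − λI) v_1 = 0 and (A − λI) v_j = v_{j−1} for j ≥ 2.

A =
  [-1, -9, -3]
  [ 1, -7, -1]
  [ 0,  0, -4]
A Jordan chain for λ = -4 of length 2:
v_1 = (3, 1, 0)ᵀ
v_2 = (1, 0, 0)ᵀ

Let N = A − (-4)·I. We want v_2 with N^2 v_2 = 0 but N^1 v_2 ≠ 0; then v_{j-1} := N · v_j for j = 2, …, 2.

Pick v_2 = (1, 0, 0)ᵀ.
Then v_1 = N · v_2 = (3, 1, 0)ᵀ.

Sanity check: (A − (-4)·I) v_1 = (0, 0, 0)ᵀ = 0. ✓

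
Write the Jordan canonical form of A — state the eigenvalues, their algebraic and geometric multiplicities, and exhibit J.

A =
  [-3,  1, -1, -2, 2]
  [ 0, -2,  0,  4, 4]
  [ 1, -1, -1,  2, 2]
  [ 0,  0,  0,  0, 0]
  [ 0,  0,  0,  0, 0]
J_2(-2) ⊕ J_1(-2) ⊕ J_1(0) ⊕ J_1(0)

The characteristic polynomial is
  det(x·I − A) = x^5 + 6*x^4 + 12*x^3 + 8*x^2 = x^2*(x + 2)^3

Eigenvalues and multiplicities (the geometric multiplicity of λ is n − rank(A − λI), which equals the number of Jordan blocks for λ):
  λ = -2: algebraic multiplicity = 3, geometric multiplicity = 2
  λ = 0: algebraic multiplicity = 2, geometric multiplicity = 2

Determining the block sizes for each eigenvalue:
  λ = -2: 2 blocks summing to 3 forces exactly one block of size 2 and the rest size 1 → block sizes [2, 1]
  λ = 0: gm = am = 2, so every block has size 1 → block sizes [1, 1]

Assembling the blocks gives a Jordan form
J =
  [-2,  1,  0, 0, 0]
  [ 0, -2,  0, 0, 0]
  [ 0,  0, -2, 0, 0]
  [ 0,  0,  0, 0, 0]
  [ 0,  0,  0, 0, 0]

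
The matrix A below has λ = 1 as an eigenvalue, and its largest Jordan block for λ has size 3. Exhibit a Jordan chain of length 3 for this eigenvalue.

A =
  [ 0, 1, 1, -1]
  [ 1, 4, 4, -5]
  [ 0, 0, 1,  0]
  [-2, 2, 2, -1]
A Jordan chain for λ = 1 of length 3:
v_1 = (4, 12, 0, 8)ᵀ
v_2 = (-1, 1, 0, -2)ᵀ
v_3 = (1, 0, 0, 0)ᵀ

Let N = A − (1)·I. We want v_3 with N^3 v_3 = 0 but N^2 v_3 ≠ 0; then v_{j-1} := N · v_j for j = 3, …, 2.

Pick v_3 = (1, 0, 0, 0)ᵀ.
Then v_2 = N · v_3 = (-1, 1, 0, -2)ᵀ.
Then v_1 = N · v_2 = (4, 12, 0, 8)ᵀ.

Sanity check: (A − (1)·I) v_1 = (0, 0, 0, 0)ᵀ = 0. ✓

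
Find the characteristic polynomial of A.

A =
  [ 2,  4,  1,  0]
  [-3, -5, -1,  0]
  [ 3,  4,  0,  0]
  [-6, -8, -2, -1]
x^4 + 4*x^3 + 6*x^2 + 4*x + 1

Expanding det(x·I − A) (e.g. by cofactor expansion or by noting that A is similar to its Jordan form J, which has the same characteristic polynomial as A) gives
  χ_A(x) = x^4 + 4*x^3 + 6*x^2 + 4*x + 1
which factors as (x + 1)^4. The eigenvalues (with algebraic multiplicities) are λ = -1 with multiplicity 4.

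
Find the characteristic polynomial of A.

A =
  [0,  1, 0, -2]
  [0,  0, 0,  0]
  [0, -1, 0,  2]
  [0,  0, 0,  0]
x^4

Expanding det(x·I − A) (e.g. by cofactor expansion or by noting that A is similar to its Jordan form J, which has the same characteristic polynomial as A) gives
  χ_A(x) = x^4
which factors as x^4. The eigenvalues (with algebraic multiplicities) are λ = 0 with multiplicity 4.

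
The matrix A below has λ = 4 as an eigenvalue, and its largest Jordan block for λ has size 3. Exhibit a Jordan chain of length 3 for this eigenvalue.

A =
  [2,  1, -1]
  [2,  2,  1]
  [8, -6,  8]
A Jordan chain for λ = 4 of length 3:
v_1 = (-2, 0, 4)ᵀ
v_2 = (-2, 2, 8)ᵀ
v_3 = (1, 0, 0)ᵀ

Let N = A − (4)·I. We want v_3 with N^3 v_3 = 0 but N^2 v_3 ≠ 0; then v_{j-1} := N · v_j for j = 3, …, 2.

Pick v_3 = (1, 0, 0)ᵀ.
Then v_2 = N · v_3 = (-2, 2, 8)ᵀ.
Then v_1 = N · v_2 = (-2, 0, 4)ᵀ.

Sanity check: (A − (4)·I) v_1 = (0, 0, 0)ᵀ = 0. ✓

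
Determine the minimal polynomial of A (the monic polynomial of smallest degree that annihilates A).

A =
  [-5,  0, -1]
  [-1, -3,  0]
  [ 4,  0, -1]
x^3 + 9*x^2 + 27*x + 27

The characteristic polynomial is χ_A(x) = (x + 3)^3, so the eigenvalues are known. The minimal polynomial is
  m_A(x) = Π_λ (x − λ)^{k_λ}
where k_λ is the size of the *largest* Jordan block for λ (equivalently, the smallest k with (A − λI)^k v = 0 for every generalised eigenvector v of λ).

  λ = -3: largest Jordan block has size 3, contributing (x + 3)^3

So m_A(x) = (x + 3)^3 = x^3 + 9*x^2 + 27*x + 27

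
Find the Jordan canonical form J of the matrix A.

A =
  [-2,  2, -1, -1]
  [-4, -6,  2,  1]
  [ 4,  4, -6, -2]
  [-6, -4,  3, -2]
J_3(-4) ⊕ J_1(-4)

The characteristic polynomial is
  det(x·I − A) = x^4 + 16*x^3 + 96*x^2 + 256*x + 256 = (x + 4)^4

Eigenvalues and multiplicities (the geometric multiplicity of λ is n − rank(A − λI), which equals the number of Jordan blocks for λ):
  λ = -4: algebraic multiplicity = 4, geometric multiplicity = 2

Determining the block sizes for each eigenvalue:
  λ = -4: with am = 4 and gm = 2, the partition is not yet determined (e.g. several partitions of 4 into 2 parts exist). Let N = A − (-4)·I. Computing rank(N^1) = 2, rank(N^2) = 1, rank(N^3) = 0; the number of blocks of size ≥ j is rank(N^{j−1}) − rank(N^j), giving [2, 1, 1]. So we have 1 block(s) of size 3, 1 block(s) of size 1 → block sizes [3, 1]

Assembling the blocks gives a Jordan form
J =
  [-4,  1,  0,  0]
  [ 0, -4,  1,  0]
  [ 0,  0, -4,  0]
  [ 0,  0,  0, -4]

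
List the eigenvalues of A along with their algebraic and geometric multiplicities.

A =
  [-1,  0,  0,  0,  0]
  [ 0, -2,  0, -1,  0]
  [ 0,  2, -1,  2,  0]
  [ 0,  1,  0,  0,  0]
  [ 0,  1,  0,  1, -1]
λ = -1: alg = 5, geom = 4

Step 1 — factor the characteristic polynomial to read off the algebraic multiplicities:
  χ_A(x) = (x + 1)^5

Step 2 — compute geometric multiplicities via the rank-nullity identity g(λ) = n − rank(A − λI):
  rank(A − (-1)·I) = 1, so dim ker(A − (-1)·I) = n − 1 = 4

Summary:
  λ = -1: algebraic multiplicity = 5, geometric multiplicity = 4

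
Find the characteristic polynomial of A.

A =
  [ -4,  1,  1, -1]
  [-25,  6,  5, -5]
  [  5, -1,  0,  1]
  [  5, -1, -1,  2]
x^4 - 4*x^3 + 6*x^2 - 4*x + 1

Expanding det(x·I − A) (e.g. by cofactor expansion or by noting that A is similar to its Jordan form J, which has the same characteristic polynomial as A) gives
  χ_A(x) = x^4 - 4*x^3 + 6*x^2 - 4*x + 1
which factors as (x - 1)^4. The eigenvalues (with algebraic multiplicities) are λ = 1 with multiplicity 4.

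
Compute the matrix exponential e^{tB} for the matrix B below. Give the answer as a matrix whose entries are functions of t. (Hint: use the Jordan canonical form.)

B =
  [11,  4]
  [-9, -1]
e^{tB} =
  [6*t*exp(5*t) + exp(5*t), 4*t*exp(5*t)]
  [-9*t*exp(5*t), -6*t*exp(5*t) + exp(5*t)]

Strategy: write B = P · J · P⁻¹ where J is a Jordan canonical form, so e^{tB} = P · e^{tJ} · P⁻¹, and e^{tJ} can be computed block-by-block.

B has Jordan form
J =
  [5, 1]
  [0, 5]
(up to reordering of blocks).

Per-block formulas:
  For a 2×2 Jordan block J_2(5): exp(t · J_2(5)) = e^(5t)·(I + t·N), where N is the 2×2 nilpotent shift.

After assembling e^{tJ} and conjugating by P, we get:

e^{tB} =
  [6*t*exp(5*t) + exp(5*t), 4*t*exp(5*t)]
  [-9*t*exp(5*t), -6*t*exp(5*t) + exp(5*t)]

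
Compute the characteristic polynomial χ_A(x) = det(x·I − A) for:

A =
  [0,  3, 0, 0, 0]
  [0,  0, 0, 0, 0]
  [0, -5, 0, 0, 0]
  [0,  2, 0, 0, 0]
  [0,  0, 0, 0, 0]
x^5

Expanding det(x·I − A) (e.g. by cofactor expansion or by noting that A is similar to its Jordan form J, which has the same characteristic polynomial as A) gives
  χ_A(x) = x^5
which factors as x^5. The eigenvalues (with algebraic multiplicities) are λ = 0 with multiplicity 5.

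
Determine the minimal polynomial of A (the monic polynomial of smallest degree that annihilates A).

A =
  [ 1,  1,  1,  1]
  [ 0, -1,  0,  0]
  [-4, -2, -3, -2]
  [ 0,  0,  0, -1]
x^2 + 2*x + 1

The characteristic polynomial is χ_A(x) = (x + 1)^4, so the eigenvalues are known. The minimal polynomial is
  m_A(x) = Π_λ (x − λ)^{k_λ}
where k_λ is the size of the *largest* Jordan block for λ (equivalently, the smallest k with (A − λI)^k v = 0 for every generalised eigenvector v of λ).

  λ = -1: largest Jordan block has size 2, contributing (x + 1)^2

So m_A(x) = (x + 1)^2 = x^2 + 2*x + 1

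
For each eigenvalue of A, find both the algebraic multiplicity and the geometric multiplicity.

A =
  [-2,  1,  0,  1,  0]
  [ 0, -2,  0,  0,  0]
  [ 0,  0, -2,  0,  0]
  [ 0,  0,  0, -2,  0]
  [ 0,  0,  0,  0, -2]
λ = -2: alg = 5, geom = 4

Step 1 — factor the characteristic polynomial to read off the algebraic multiplicities:
  χ_A(x) = (x + 2)^5

Step 2 — compute geometric multiplicities via the rank-nullity identity g(λ) = n − rank(A − λI):
  rank(A − (-2)·I) = 1, so dim ker(A − (-2)·I) = n − 1 = 4

Summary:
  λ = -2: algebraic multiplicity = 5, geometric multiplicity = 4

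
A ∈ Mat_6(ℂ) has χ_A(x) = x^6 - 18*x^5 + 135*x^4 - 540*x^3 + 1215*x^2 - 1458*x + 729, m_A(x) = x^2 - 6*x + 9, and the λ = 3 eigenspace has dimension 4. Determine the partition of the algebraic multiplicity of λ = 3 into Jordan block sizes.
Block sizes for λ = 3: [2, 2, 1, 1]

Step 1 — from the characteristic polynomial, algebraic multiplicity of λ = 3 is 6. From dim ker(A − (3)·I) = 4, there are exactly 4 Jordan blocks for λ = 3.
Step 2 — from the minimal polynomial, the factor (x − 3)^2 tells us the largest block for λ = 3 has size 2.
Step 3 — with total size 6, 4 blocks, and largest block 2, the block sizes (in nonincreasing order) are [2, 2, 1, 1].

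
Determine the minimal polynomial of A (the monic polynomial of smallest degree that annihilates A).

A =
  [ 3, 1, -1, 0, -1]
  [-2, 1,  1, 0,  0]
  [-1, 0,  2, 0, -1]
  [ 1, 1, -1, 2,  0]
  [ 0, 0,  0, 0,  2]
x^3 - 6*x^2 + 12*x - 8

The characteristic polynomial is χ_A(x) = (x - 2)^5, so the eigenvalues are known. The minimal polynomial is
  m_A(x) = Π_λ (x − λ)^{k_λ}
where k_λ is the size of the *largest* Jordan block for λ (equivalently, the smallest k with (A − λI)^k v = 0 for every generalised eigenvector v of λ).

  λ = 2: largest Jordan block has size 3, contributing (x − 2)^3

So m_A(x) = (x - 2)^3 = x^3 - 6*x^2 + 12*x - 8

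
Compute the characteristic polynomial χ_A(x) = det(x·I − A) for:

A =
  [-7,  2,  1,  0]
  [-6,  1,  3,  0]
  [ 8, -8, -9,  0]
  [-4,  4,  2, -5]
x^4 + 20*x^3 + 150*x^2 + 500*x + 625

Expanding det(x·I − A) (e.g. by cofactor expansion or by noting that A is similar to its Jordan form J, which has the same characteristic polynomial as A) gives
  χ_A(x) = x^4 + 20*x^3 + 150*x^2 + 500*x + 625
which factors as (x + 5)^4. The eigenvalues (with algebraic multiplicities) are λ = -5 with multiplicity 4.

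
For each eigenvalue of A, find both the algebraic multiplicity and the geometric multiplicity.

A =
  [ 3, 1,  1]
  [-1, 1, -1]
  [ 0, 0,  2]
λ = 2: alg = 3, geom = 2

Step 1 — factor the characteristic polynomial to read off the algebraic multiplicities:
  χ_A(x) = (x - 2)^3

Step 2 — compute geometric multiplicities via the rank-nullity identity g(λ) = n − rank(A − λI):
  rank(A − (2)·I) = 1, so dim ker(A − (2)·I) = n − 1 = 2

Summary:
  λ = 2: algebraic multiplicity = 3, geometric multiplicity = 2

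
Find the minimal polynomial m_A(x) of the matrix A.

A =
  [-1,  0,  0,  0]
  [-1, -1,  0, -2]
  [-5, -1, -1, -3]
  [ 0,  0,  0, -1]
x^3 + 3*x^2 + 3*x + 1

The characteristic polynomial is χ_A(x) = (x + 1)^4, so the eigenvalues are known. The minimal polynomial is
  m_A(x) = Π_λ (x − λ)^{k_λ}
where k_λ is the size of the *largest* Jordan block for λ (equivalently, the smallest k with (A − λI)^k v = 0 for every generalised eigenvector v of λ).

  λ = -1: largest Jordan block has size 3, contributing (x + 1)^3

So m_A(x) = (x + 1)^3 = x^3 + 3*x^2 + 3*x + 1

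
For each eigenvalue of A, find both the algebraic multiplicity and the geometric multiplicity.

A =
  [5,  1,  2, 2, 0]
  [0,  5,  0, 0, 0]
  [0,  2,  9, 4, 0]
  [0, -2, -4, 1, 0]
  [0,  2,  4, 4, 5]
λ = 5: alg = 5, geom = 4

Step 1 — factor the characteristic polynomial to read off the algebraic multiplicities:
  χ_A(x) = (x - 5)^5

Step 2 — compute geometric multiplicities via the rank-nullity identity g(λ) = n − rank(A − λI):
  rank(A − (5)·I) = 1, so dim ker(A − (5)·I) = n − 1 = 4

Summary:
  λ = 5: algebraic multiplicity = 5, geometric multiplicity = 4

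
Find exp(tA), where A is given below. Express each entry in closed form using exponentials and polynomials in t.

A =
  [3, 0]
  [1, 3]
e^{tA} =
  [exp(3*t), 0]
  [t*exp(3*t), exp(3*t)]

Strategy: write A = P · J · P⁻¹ where J is a Jordan canonical form, so e^{tA} = P · e^{tJ} · P⁻¹, and e^{tJ} can be computed block-by-block.

A has Jordan form
J =
  [3, 1]
  [0, 3]
(up to reordering of blocks).

Per-block formulas:
  For a 2×2 Jordan block J_2(3): exp(t · J_2(3)) = e^(3t)·(I + t·N), where N is the 2×2 nilpotent shift.

After assembling e^{tJ} and conjugating by P, we get:

e^{tA} =
  [exp(3*t), 0]
  [t*exp(3*t), exp(3*t)]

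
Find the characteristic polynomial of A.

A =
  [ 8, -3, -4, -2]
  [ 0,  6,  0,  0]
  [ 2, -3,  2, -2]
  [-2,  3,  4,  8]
x^4 - 24*x^3 + 216*x^2 - 864*x + 1296

Expanding det(x·I − A) (e.g. by cofactor expansion or by noting that A is similar to its Jordan form J, which has the same characteristic polynomial as A) gives
  χ_A(x) = x^4 - 24*x^3 + 216*x^2 - 864*x + 1296
which factors as (x - 6)^4. The eigenvalues (with algebraic multiplicities) are λ = 6 with multiplicity 4.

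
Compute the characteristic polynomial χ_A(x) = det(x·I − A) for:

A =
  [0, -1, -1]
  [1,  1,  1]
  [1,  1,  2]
x^3 - 3*x^2 + 3*x - 1

Expanding det(x·I − A) (e.g. by cofactor expansion or by noting that A is similar to its Jordan form J, which has the same characteristic polynomial as A) gives
  χ_A(x) = x^3 - 3*x^2 + 3*x - 1
which factors as (x - 1)^3. The eigenvalues (with algebraic multiplicities) are λ = 1 with multiplicity 3.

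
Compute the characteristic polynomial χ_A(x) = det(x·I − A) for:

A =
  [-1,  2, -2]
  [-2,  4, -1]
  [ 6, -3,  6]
x^3 - 9*x^2 + 27*x - 27

Expanding det(x·I − A) (e.g. by cofactor expansion or by noting that A is similar to its Jordan form J, which has the same characteristic polynomial as A) gives
  χ_A(x) = x^3 - 9*x^2 + 27*x - 27
which factors as (x - 3)^3. The eigenvalues (with algebraic multiplicities) are λ = 3 with multiplicity 3.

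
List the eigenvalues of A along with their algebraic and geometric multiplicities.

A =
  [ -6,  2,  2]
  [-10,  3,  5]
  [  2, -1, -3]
λ = -2: alg = 3, geom = 2

Step 1 — factor the characteristic polynomial to read off the algebraic multiplicities:
  χ_A(x) = (x + 2)^3

Step 2 — compute geometric multiplicities via the rank-nullity identity g(λ) = n − rank(A − λI):
  rank(A − (-2)·I) = 1, so dim ker(A − (-2)·I) = n − 1 = 2

Summary:
  λ = -2: algebraic multiplicity = 3, geometric multiplicity = 2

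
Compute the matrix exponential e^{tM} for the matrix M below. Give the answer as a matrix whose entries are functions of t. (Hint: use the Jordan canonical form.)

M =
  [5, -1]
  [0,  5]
e^{tM} =
  [exp(5*t), -t*exp(5*t)]
  [0, exp(5*t)]

Strategy: write M = P · J · P⁻¹ where J is a Jordan canonical form, so e^{tM} = P · e^{tJ} · P⁻¹, and e^{tJ} can be computed block-by-block.

M has Jordan form
J =
  [5, 1]
  [0, 5]
(up to reordering of blocks).

Per-block formulas:
  For a 2×2 Jordan block J_2(5): exp(t · J_2(5)) = e^(5t)·(I + t·N), where N is the 2×2 nilpotent shift.

After assembling e^{tJ} and conjugating by P, we get:

e^{tM} =
  [exp(5*t), -t*exp(5*t)]
  [0, exp(5*t)]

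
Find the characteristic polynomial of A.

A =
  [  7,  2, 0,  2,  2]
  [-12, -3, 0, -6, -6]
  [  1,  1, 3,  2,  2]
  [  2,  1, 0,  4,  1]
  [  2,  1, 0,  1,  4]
x^5 - 15*x^4 + 90*x^3 - 270*x^2 + 405*x - 243

Expanding det(x·I − A) (e.g. by cofactor expansion or by noting that A is similar to its Jordan form J, which has the same characteristic polynomial as A) gives
  χ_A(x) = x^5 - 15*x^4 + 90*x^3 - 270*x^2 + 405*x - 243
which factors as (x - 3)^5. The eigenvalues (with algebraic multiplicities) are λ = 3 with multiplicity 5.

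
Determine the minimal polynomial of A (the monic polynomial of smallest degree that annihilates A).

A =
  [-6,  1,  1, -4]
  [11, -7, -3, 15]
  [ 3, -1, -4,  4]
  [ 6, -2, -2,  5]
x^3 + 9*x^2 + 27*x + 27

The characteristic polynomial is χ_A(x) = (x + 3)^4, so the eigenvalues are known. The minimal polynomial is
  m_A(x) = Π_λ (x − λ)^{k_λ}
where k_λ is the size of the *largest* Jordan block for λ (equivalently, the smallest k with (A − λI)^k v = 0 for every generalised eigenvector v of λ).

  λ = -3: largest Jordan block has size 3, contributing (x + 3)^3

So m_A(x) = (x + 3)^3 = x^3 + 9*x^2 + 27*x + 27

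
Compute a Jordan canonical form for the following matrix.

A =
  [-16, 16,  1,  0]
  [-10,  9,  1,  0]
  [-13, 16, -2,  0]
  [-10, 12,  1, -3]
J_3(-3) ⊕ J_1(-3)

The characteristic polynomial is
  det(x·I − A) = x^4 + 12*x^3 + 54*x^2 + 108*x + 81 = (x + 3)^4

Eigenvalues and multiplicities (the geometric multiplicity of λ is n − rank(A − λI), which equals the number of Jordan blocks for λ):
  λ = -3: algebraic multiplicity = 4, geometric multiplicity = 2

Determining the block sizes for each eigenvalue:
  λ = -3: with am = 4 and gm = 2, the partition is not yet determined (e.g. several partitions of 4 into 2 parts exist). Let N = A − (-3)·I. Computing rank(N^1) = 2, rank(N^2) = 1, rank(N^3) = 0; the number of blocks of size ≥ j is rank(N^{j−1}) − rank(N^j), giving [2, 1, 1]. So we have 1 block(s) of size 3, 1 block(s) of size 1 → block sizes [3, 1]

Assembling the blocks gives a Jordan form
J =
  [-3,  1,  0,  0]
  [ 0, -3,  1,  0]
  [ 0,  0, -3,  0]
  [ 0,  0,  0, -3]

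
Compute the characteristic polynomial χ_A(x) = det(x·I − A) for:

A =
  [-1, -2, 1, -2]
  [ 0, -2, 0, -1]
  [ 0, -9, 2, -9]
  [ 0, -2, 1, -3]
x^4 + 4*x^3 + 6*x^2 + 4*x + 1

Expanding det(x·I − A) (e.g. by cofactor expansion or by noting that A is similar to its Jordan form J, which has the same characteristic polynomial as A) gives
  χ_A(x) = x^4 + 4*x^3 + 6*x^2 + 4*x + 1
which factors as (x + 1)^4. The eigenvalues (with algebraic multiplicities) are λ = -1 with multiplicity 4.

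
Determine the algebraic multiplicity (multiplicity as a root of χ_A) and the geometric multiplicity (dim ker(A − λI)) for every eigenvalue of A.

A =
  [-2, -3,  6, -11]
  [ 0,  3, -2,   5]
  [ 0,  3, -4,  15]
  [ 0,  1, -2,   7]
λ = -2: alg = 1, geom = 1; λ = 2: alg = 3, geom = 2

Step 1 — factor the characteristic polynomial to read off the algebraic multiplicities:
  χ_A(x) = (x - 2)^3*(x + 2)

Step 2 — compute geometric multiplicities via the rank-nullity identity g(λ) = n − rank(A − λI):
  rank(A − (-2)·I) = 3, so dim ker(A − (-2)·I) = n − 3 = 1
  rank(A − (2)·I) = 2, so dim ker(A − (2)·I) = n − 2 = 2

Summary:
  λ = -2: algebraic multiplicity = 1, geometric multiplicity = 1
  λ = 2: algebraic multiplicity = 3, geometric multiplicity = 2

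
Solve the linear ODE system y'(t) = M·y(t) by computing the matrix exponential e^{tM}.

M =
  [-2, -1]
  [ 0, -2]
e^{tM} =
  [exp(-2*t), -t*exp(-2*t)]
  [0, exp(-2*t)]

Strategy: write M = P · J · P⁻¹ where J is a Jordan canonical form, so e^{tM} = P · e^{tJ} · P⁻¹, and e^{tJ} can be computed block-by-block.

M has Jordan form
J =
  [-2,  1]
  [ 0, -2]
(up to reordering of blocks).

Per-block formulas:
  For a 2×2 Jordan block J_2(-2): exp(t · J_2(-2)) = e^(-2t)·(I + t·N), where N is the 2×2 nilpotent shift.

After assembling e^{tJ} and conjugating by P, we get:

e^{tM} =
  [exp(-2*t), -t*exp(-2*t)]
  [0, exp(-2*t)]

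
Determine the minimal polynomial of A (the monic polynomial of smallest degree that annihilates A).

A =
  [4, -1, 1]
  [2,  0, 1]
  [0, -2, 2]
x^3 - 6*x^2 + 12*x - 8

The characteristic polynomial is χ_A(x) = (x - 2)^3, so the eigenvalues are known. The minimal polynomial is
  m_A(x) = Π_λ (x − λ)^{k_λ}
where k_λ is the size of the *largest* Jordan block for λ (equivalently, the smallest k with (A − λI)^k v = 0 for every generalised eigenvector v of λ).

  λ = 2: largest Jordan block has size 3, contributing (x − 2)^3

So m_A(x) = (x - 2)^3 = x^3 - 6*x^2 + 12*x - 8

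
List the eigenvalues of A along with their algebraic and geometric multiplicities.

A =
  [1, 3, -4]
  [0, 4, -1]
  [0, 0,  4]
λ = 1: alg = 1, geom = 1; λ = 4: alg = 2, geom = 1

Step 1 — factor the characteristic polynomial to read off the algebraic multiplicities:
  χ_A(x) = (x - 4)^2*(x - 1)

Step 2 — compute geometric multiplicities via the rank-nullity identity g(λ) = n − rank(A − λI):
  rank(A − (1)·I) = 2, so dim ker(A − (1)·I) = n − 2 = 1
  rank(A − (4)·I) = 2, so dim ker(A − (4)·I) = n − 2 = 1

Summary:
  λ = 1: algebraic multiplicity = 1, geometric multiplicity = 1
  λ = 4: algebraic multiplicity = 2, geometric multiplicity = 1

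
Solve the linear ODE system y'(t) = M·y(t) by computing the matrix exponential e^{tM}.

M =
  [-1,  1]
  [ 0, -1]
e^{tM} =
  [exp(-t), t*exp(-t)]
  [0, exp(-t)]

Strategy: write M = P · J · P⁻¹ where J is a Jordan canonical form, so e^{tM} = P · e^{tJ} · P⁻¹, and e^{tJ} can be computed block-by-block.

M has Jordan form
J =
  [-1,  1]
  [ 0, -1]
(up to reordering of blocks).

Per-block formulas:
  For a 2×2 Jordan block J_2(-1): exp(t · J_2(-1)) = e^(-1t)·(I + t·N), where N is the 2×2 nilpotent shift.

After assembling e^{tJ} and conjugating by P, we get:

e^{tM} =
  [exp(-t), t*exp(-t)]
  [0, exp(-t)]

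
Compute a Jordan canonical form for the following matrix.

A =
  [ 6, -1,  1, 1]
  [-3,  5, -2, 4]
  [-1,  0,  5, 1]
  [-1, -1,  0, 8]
J_3(6) ⊕ J_1(6)

The characteristic polynomial is
  det(x·I − A) = x^4 - 24*x^3 + 216*x^2 - 864*x + 1296 = (x - 6)^4

Eigenvalues and multiplicities (the geometric multiplicity of λ is n − rank(A − λI), which equals the number of Jordan blocks for λ):
  λ = 6: algebraic multiplicity = 4, geometric multiplicity = 2

Determining the block sizes for each eigenvalue:
  λ = 6: with am = 4 and gm = 2, the partition is not yet determined (e.g. several partitions of 4 into 2 parts exist). Let N = A − (6)·I. Computing rank(N^1) = 2, rank(N^2) = 1, rank(N^3) = 0; the number of blocks of size ≥ j is rank(N^{j−1}) − rank(N^j), giving [2, 1, 1]. So we have 1 block(s) of size 3, 1 block(s) of size 1 → block sizes [3, 1]

Assembling the blocks gives a Jordan form
J =
  [6, 1, 0, 0]
  [0, 6, 1, 0]
  [0, 0, 6, 0]
  [0, 0, 0, 6]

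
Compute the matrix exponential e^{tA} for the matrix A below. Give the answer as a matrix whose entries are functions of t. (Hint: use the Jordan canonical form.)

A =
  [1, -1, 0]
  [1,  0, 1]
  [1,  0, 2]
e^{tA} =
  [-t^2*exp(t)/2 + exp(t), t^2*exp(t)/2 - t*exp(t), -t^2*exp(t)/2]
  [t*exp(t), -t*exp(t) + exp(t), t*exp(t)]
  [t^2*exp(t)/2 + t*exp(t), -t^2*exp(t)/2, t^2*exp(t)/2 + t*exp(t) + exp(t)]

Strategy: write A = P · J · P⁻¹ where J is a Jordan canonical form, so e^{tA} = P · e^{tJ} · P⁻¹, and e^{tJ} can be computed block-by-block.

A has Jordan form
J =
  [1, 1, 0]
  [0, 1, 1]
  [0, 0, 1]
(up to reordering of blocks).

Per-block formulas:
  For a 3×3 Jordan block J_3(1): exp(t · J_3(1)) = e^(1t)·(I + t·N + (t^2/2)·N^2), where N is the 3×3 nilpotent shift.

After assembling e^{tJ} and conjugating by P, we get:

e^{tA} =
  [-t^2*exp(t)/2 + exp(t), t^2*exp(t)/2 - t*exp(t), -t^2*exp(t)/2]
  [t*exp(t), -t*exp(t) + exp(t), t*exp(t)]
  [t^2*exp(t)/2 + t*exp(t), -t^2*exp(t)/2, t^2*exp(t)/2 + t*exp(t) + exp(t)]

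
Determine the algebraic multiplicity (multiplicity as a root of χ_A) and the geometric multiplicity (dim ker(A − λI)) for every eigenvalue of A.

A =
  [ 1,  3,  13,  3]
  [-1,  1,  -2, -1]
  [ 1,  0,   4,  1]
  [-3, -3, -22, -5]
λ = -2: alg = 1, geom = 1; λ = 1: alg = 3, geom = 1

Step 1 — factor the characteristic polynomial to read off the algebraic multiplicities:
  χ_A(x) = (x - 1)^3*(x + 2)

Step 2 — compute geometric multiplicities via the rank-nullity identity g(λ) = n − rank(A − λI):
  rank(A − (-2)·I) = 3, so dim ker(A − (-2)·I) = n − 3 = 1
  rank(A − (1)·I) = 3, so dim ker(A − (1)·I) = n − 3 = 1

Summary:
  λ = -2: algebraic multiplicity = 1, geometric multiplicity = 1
  λ = 1: algebraic multiplicity = 3, geometric multiplicity = 1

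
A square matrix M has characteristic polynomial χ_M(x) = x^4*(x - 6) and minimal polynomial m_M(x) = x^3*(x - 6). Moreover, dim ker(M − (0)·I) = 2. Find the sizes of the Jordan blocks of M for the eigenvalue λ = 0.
Block sizes for λ = 0: [3, 1]

Step 1 — from the characteristic polynomial, algebraic multiplicity of λ = 0 is 4. From dim ker(M − (0)·I) = 2, there are exactly 2 Jordan blocks for λ = 0.
Step 2 — from the minimal polynomial, the factor (x − 0)^3 tells us the largest block for λ = 0 has size 3.
Step 3 — with total size 4, 2 blocks, and largest block 3, the block sizes (in nonincreasing order) are [3, 1].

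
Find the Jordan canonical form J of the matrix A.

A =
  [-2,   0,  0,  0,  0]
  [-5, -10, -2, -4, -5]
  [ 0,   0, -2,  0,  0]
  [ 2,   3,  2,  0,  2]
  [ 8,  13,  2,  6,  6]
J_1(-2) ⊕ J_1(-2) ⊕ J_1(-2) ⊕ J_2(-1)

The characteristic polynomial is
  det(x·I − A) = x^5 + 8*x^4 + 25*x^3 + 38*x^2 + 28*x + 8 = (x + 1)^2*(x + 2)^3

Eigenvalues and multiplicities (the geometric multiplicity of λ is n − rank(A − λI), which equals the number of Jordan blocks for λ):
  λ = -2: algebraic multiplicity = 3, geometric multiplicity = 3
  λ = -1: algebraic multiplicity = 2, geometric multiplicity = 1

Determining the block sizes for each eigenvalue:
  λ = -2: gm = am = 3, so every block has size 1 → block sizes [1, 1, 1]
  λ = -1: one block (gm = 1), so the single block has size am = 2 → block sizes [2]

Assembling the blocks gives a Jordan form
J =
  [-2,  0,  0,  0,  0]
  [ 0, -2,  0,  0,  0]
  [ 0,  0, -2,  0,  0]
  [ 0,  0,  0, -1,  1]
  [ 0,  0,  0,  0, -1]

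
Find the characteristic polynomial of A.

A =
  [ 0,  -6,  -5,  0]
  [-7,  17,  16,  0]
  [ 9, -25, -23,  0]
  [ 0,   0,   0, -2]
x^4 + 8*x^3 + 24*x^2 + 32*x + 16

Expanding det(x·I − A) (e.g. by cofactor expansion or by noting that A is similar to its Jordan form J, which has the same characteristic polynomial as A) gives
  χ_A(x) = x^4 + 8*x^3 + 24*x^2 + 32*x + 16
which factors as (x + 2)^4. The eigenvalues (with algebraic multiplicities) are λ = -2 with multiplicity 4.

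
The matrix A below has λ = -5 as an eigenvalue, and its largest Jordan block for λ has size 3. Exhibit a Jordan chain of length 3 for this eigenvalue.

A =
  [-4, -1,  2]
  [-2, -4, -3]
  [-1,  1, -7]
A Jordan chain for λ = -5 of length 3:
v_1 = (1, -1, -1)ᵀ
v_2 = (1, -2, -1)ᵀ
v_3 = (1, 0, 0)ᵀ

Let N = A − (-5)·I. We want v_3 with N^3 v_3 = 0 but N^2 v_3 ≠ 0; then v_{j-1} := N · v_j for j = 3, …, 2.

Pick v_3 = (1, 0, 0)ᵀ.
Then v_2 = N · v_3 = (1, -2, -1)ᵀ.
Then v_1 = N · v_2 = (1, -1, -1)ᵀ.

Sanity check: (A − (-5)·I) v_1 = (0, 0, 0)ᵀ = 0. ✓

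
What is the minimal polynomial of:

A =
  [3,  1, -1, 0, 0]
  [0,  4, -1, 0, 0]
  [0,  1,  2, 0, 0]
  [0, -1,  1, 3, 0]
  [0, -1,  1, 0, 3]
x^2 - 6*x + 9

The characteristic polynomial is χ_A(x) = (x - 3)^5, so the eigenvalues are known. The minimal polynomial is
  m_A(x) = Π_λ (x − λ)^{k_λ}
where k_λ is the size of the *largest* Jordan block for λ (equivalently, the smallest k with (A − λI)^k v = 0 for every generalised eigenvector v of λ).

  λ = 3: largest Jordan block has size 2, contributing (x − 3)^2

So m_A(x) = (x - 3)^2 = x^2 - 6*x + 9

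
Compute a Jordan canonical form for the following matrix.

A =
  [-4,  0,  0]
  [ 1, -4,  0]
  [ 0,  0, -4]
J_2(-4) ⊕ J_1(-4)

The characteristic polynomial is
  det(x·I − A) = x^3 + 12*x^2 + 48*x + 64 = (x + 4)^3

Eigenvalues and multiplicities (the geometric multiplicity of λ is n − rank(A − λI), which equals the number of Jordan blocks for λ):
  λ = -4: algebraic multiplicity = 3, geometric multiplicity = 2

Determining the block sizes for each eigenvalue:
  λ = -4: 2 blocks summing to 3 forces exactly one block of size 2 and the rest size 1 → block sizes [2, 1]

Assembling the blocks gives a Jordan form
J =
  [-4,  1,  0]
  [ 0, -4,  0]
  [ 0,  0, -4]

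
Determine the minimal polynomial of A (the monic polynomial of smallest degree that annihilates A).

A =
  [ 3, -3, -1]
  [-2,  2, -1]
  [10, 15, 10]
x^2 - 10*x + 25

The characteristic polynomial is χ_A(x) = (x - 5)^3, so the eigenvalues are known. The minimal polynomial is
  m_A(x) = Π_λ (x − λ)^{k_λ}
where k_λ is the size of the *largest* Jordan block for λ (equivalently, the smallest k with (A − λI)^k v = 0 for every generalised eigenvector v of λ).

  λ = 5: largest Jordan block has size 2, contributing (x − 5)^2

So m_A(x) = (x - 5)^2 = x^2 - 10*x + 25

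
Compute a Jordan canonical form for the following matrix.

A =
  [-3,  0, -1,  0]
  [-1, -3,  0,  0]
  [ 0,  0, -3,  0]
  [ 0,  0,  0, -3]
J_3(-3) ⊕ J_1(-3)

The characteristic polynomial is
  det(x·I − A) = x^4 + 12*x^3 + 54*x^2 + 108*x + 81 = (x + 3)^4

Eigenvalues and multiplicities (the geometric multiplicity of λ is n − rank(A − λI), which equals the number of Jordan blocks for λ):
  λ = -3: algebraic multiplicity = 4, geometric multiplicity = 2

Determining the block sizes for each eigenvalue:
  λ = -3: with am = 4 and gm = 2, the partition is not yet determined (e.g. several partitions of 4 into 2 parts exist). Let N = A − (-3)·I. Computing rank(N^1) = 2, rank(N^2) = 1, rank(N^3) = 0; the number of blocks of size ≥ j is rank(N^{j−1}) − rank(N^j), giving [2, 1, 1]. So we have 1 block(s) of size 3, 1 block(s) of size 1 → block sizes [3, 1]

Assembling the blocks gives a Jordan form
J =
  [-3,  1,  0,  0]
  [ 0, -3,  1,  0]
  [ 0,  0, -3,  0]
  [ 0,  0,  0, -3]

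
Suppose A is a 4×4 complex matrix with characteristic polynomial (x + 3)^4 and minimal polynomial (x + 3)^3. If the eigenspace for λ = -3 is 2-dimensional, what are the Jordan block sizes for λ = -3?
Block sizes for λ = -3: [3, 1]

Step 1 — from the characteristic polynomial, algebraic multiplicity of λ = -3 is 4. From dim ker(A − (-3)·I) = 2, there are exactly 2 Jordan blocks for λ = -3.
Step 2 — from the minimal polynomial, the factor (x + 3)^3 tells us the largest block for λ = -3 has size 3.
Step 3 — with total size 4, 2 blocks, and largest block 3, the block sizes (in nonincreasing order) are [3, 1].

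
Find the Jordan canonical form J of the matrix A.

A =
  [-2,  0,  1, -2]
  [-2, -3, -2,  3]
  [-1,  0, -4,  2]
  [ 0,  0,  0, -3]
J_2(-3) ⊕ J_2(-3)

The characteristic polynomial is
  det(x·I − A) = x^4 + 12*x^3 + 54*x^2 + 108*x + 81 = (x + 3)^4

Eigenvalues and multiplicities (the geometric multiplicity of λ is n − rank(A − λI), which equals the number of Jordan blocks for λ):
  λ = -3: algebraic multiplicity = 4, geometric multiplicity = 2

Determining the block sizes for each eigenvalue:
  λ = -3: with am = 4 and gm = 2, the partition is not yet determined (e.g. several partitions of 4 into 2 parts exist). Let N = A − (-3)·I. Computing rank(N^1) = 2, rank(N^2) = 0; the number of blocks of size ≥ j is rank(N^{j−1}) − rank(N^j), giving [2, 2]. So we have 2 block(s) of size 2 → block sizes [2, 2]

Assembling the blocks gives a Jordan form
J =
  [-3,  1,  0,  0]
  [ 0, -3,  0,  0]
  [ 0,  0, -3,  1]
  [ 0,  0,  0, -3]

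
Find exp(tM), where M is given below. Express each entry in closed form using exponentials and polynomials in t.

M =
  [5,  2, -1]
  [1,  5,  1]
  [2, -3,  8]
e^{tM} =
  [t^2*exp(6*t)/2 - t*exp(6*t) + exp(6*t), -t^2*exp(6*t)/2 + 2*t*exp(6*t), t^2*exp(6*t)/2 - t*exp(6*t)]
  [t*exp(6*t), -t*exp(6*t) + exp(6*t), t*exp(6*t)]
  [-t^2*exp(6*t)/2 + 2*t*exp(6*t), t^2*exp(6*t)/2 - 3*t*exp(6*t), -t^2*exp(6*t)/2 + 2*t*exp(6*t) + exp(6*t)]

Strategy: write M = P · J · P⁻¹ where J is a Jordan canonical form, so e^{tM} = P · e^{tJ} · P⁻¹, and e^{tJ} can be computed block-by-block.

M has Jordan form
J =
  [6, 1, 0]
  [0, 6, 1]
  [0, 0, 6]
(up to reordering of blocks).

Per-block formulas:
  For a 3×3 Jordan block J_3(6): exp(t · J_3(6)) = e^(6t)·(I + t·N + (t^2/2)·N^2), where N is the 3×3 nilpotent shift.

After assembling e^{tJ} and conjugating by P, we get:

e^{tM} =
  [t^2*exp(6*t)/2 - t*exp(6*t) + exp(6*t), -t^2*exp(6*t)/2 + 2*t*exp(6*t), t^2*exp(6*t)/2 - t*exp(6*t)]
  [t*exp(6*t), -t*exp(6*t) + exp(6*t), t*exp(6*t)]
  [-t^2*exp(6*t)/2 + 2*t*exp(6*t), t^2*exp(6*t)/2 - 3*t*exp(6*t), -t^2*exp(6*t)/2 + 2*t*exp(6*t) + exp(6*t)]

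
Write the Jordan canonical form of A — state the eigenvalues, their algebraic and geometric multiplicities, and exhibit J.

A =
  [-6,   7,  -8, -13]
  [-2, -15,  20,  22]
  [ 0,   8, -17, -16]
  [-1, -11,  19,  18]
J_3(-5) ⊕ J_1(-5)

The characteristic polynomial is
  det(x·I − A) = x^4 + 20*x^3 + 150*x^2 + 500*x + 625 = (x + 5)^4

Eigenvalues and multiplicities (the geometric multiplicity of λ is n − rank(A − λI), which equals the number of Jordan blocks for λ):
  λ = -5: algebraic multiplicity = 4, geometric multiplicity = 2

Determining the block sizes for each eigenvalue:
  λ = -5: with am = 4 and gm = 2, the partition is not yet determined (e.g. several partitions of 4 into 2 parts exist). Let N = A − (-5)·I. Computing rank(N^1) = 2, rank(N^2) = 1, rank(N^3) = 0; the number of blocks of size ≥ j is rank(N^{j−1}) − rank(N^j), giving [2, 1, 1]. So we have 1 block(s) of size 3, 1 block(s) of size 1 → block sizes [3, 1]

Assembling the blocks gives a Jordan form
J =
  [-5,  1,  0,  0]
  [ 0, -5,  1,  0]
  [ 0,  0, -5,  0]
  [ 0,  0,  0, -5]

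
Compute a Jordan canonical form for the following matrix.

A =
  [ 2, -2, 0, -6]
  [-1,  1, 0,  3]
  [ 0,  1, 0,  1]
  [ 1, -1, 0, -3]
J_2(0) ⊕ J_2(0)

The characteristic polynomial is
  det(x·I − A) = x^4

Eigenvalues and multiplicities (the geometric multiplicity of λ is n − rank(A − λI), which equals the number of Jordan blocks for λ):
  λ = 0: algebraic multiplicity = 4, geometric multiplicity = 2

Determining the block sizes for each eigenvalue:
  λ = 0: with am = 4 and gm = 2, the partition is not yet determined (e.g. several partitions of 4 into 2 parts exist). Let N = A − (0)·I. Computing rank(N^1) = 2, rank(N^2) = 0; the number of blocks of size ≥ j is rank(N^{j−1}) − rank(N^j), giving [2, 2]. So we have 2 block(s) of size 2 → block sizes [2, 2]

Assembling the blocks gives a Jordan form
J =
  [0, 1, 0, 0]
  [0, 0, 0, 0]
  [0, 0, 0, 1]
  [0, 0, 0, 0]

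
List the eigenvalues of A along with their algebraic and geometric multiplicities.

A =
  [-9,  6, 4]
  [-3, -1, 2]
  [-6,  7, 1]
λ = -3: alg = 3, geom = 1

Step 1 — factor the characteristic polynomial to read off the algebraic multiplicities:
  χ_A(x) = (x + 3)^3

Step 2 — compute geometric multiplicities via the rank-nullity identity g(λ) = n − rank(A − λI):
  rank(A − (-3)·I) = 2, so dim ker(A − (-3)·I) = n − 2 = 1

Summary:
  λ = -3: algebraic multiplicity = 3, geometric multiplicity = 1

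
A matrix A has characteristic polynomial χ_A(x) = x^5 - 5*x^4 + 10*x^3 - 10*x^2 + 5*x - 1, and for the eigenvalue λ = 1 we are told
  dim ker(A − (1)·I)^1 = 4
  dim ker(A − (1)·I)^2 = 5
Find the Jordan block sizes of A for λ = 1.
Block sizes for λ = 1: [2, 1, 1, 1]

From the dimensions of kernels of powers, the number of Jordan blocks of size at least j is d_j − d_{j−1} where d_j = dim ker(N^j) (with d_0 = 0). Computing the differences gives [4, 1].
The number of blocks of size exactly k is (#blocks of size ≥ k) − (#blocks of size ≥ k + 1), so the partition is: 3 block(s) of size 1, 1 block(s) of size 2.
In nonincreasing order the block sizes are [2, 1, 1, 1].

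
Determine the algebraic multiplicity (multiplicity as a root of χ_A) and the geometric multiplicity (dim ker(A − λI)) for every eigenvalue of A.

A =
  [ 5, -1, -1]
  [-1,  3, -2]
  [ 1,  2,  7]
λ = 5: alg = 3, geom = 1

Step 1 — factor the characteristic polynomial to read off the algebraic multiplicities:
  χ_A(x) = (x - 5)^3

Step 2 — compute geometric multiplicities via the rank-nullity identity g(λ) = n − rank(A − λI):
  rank(A − (5)·I) = 2, so dim ker(A − (5)·I) = n − 2 = 1

Summary:
  λ = 5: algebraic multiplicity = 3, geometric multiplicity = 1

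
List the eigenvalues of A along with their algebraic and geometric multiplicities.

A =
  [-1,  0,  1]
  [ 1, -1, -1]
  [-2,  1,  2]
λ = 0: alg = 3, geom = 1

Step 1 — factor the characteristic polynomial to read off the algebraic multiplicities:
  χ_A(x) = x^3

Step 2 — compute geometric multiplicities via the rank-nullity identity g(λ) = n − rank(A − λI):
  rank(A − (0)·I) = 2, so dim ker(A − (0)·I) = n − 2 = 1

Summary:
  λ = 0: algebraic multiplicity = 3, geometric multiplicity = 1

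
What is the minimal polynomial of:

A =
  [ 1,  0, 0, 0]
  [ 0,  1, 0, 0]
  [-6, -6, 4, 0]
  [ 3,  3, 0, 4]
x^2 - 5*x + 4

The characteristic polynomial is χ_A(x) = (x - 4)^2*(x - 1)^2, so the eigenvalues are known. The minimal polynomial is
  m_A(x) = Π_λ (x − λ)^{k_λ}
where k_λ is the size of the *largest* Jordan block for λ (equivalently, the smallest k with (A − λI)^k v = 0 for every generalised eigenvector v of λ).

  λ = 1: largest Jordan block has size 1, contributing (x − 1)
  λ = 4: largest Jordan block has size 1, contributing (x − 4)

So m_A(x) = (x - 4)*(x - 1) = x^2 - 5*x + 4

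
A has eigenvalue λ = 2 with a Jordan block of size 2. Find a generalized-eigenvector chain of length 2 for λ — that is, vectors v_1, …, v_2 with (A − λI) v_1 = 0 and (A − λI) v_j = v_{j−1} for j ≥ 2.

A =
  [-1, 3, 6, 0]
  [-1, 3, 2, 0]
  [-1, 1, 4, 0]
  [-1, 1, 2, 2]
A Jordan chain for λ = 2 of length 2:
v_1 = (-3, -1, -1, -1)ᵀ
v_2 = (1, 0, 0, 0)ᵀ

Let N = A − (2)·I. We want v_2 with N^2 v_2 = 0 but N^1 v_2 ≠ 0; then v_{j-1} := N · v_j for j = 2, …, 2.

Pick v_2 = (1, 0, 0, 0)ᵀ.
Then v_1 = N · v_2 = (-3, -1, -1, -1)ᵀ.

Sanity check: (A − (2)·I) v_1 = (0, 0, 0, 0)ᵀ = 0. ✓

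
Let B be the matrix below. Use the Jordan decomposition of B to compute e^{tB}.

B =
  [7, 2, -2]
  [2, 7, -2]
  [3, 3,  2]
e^{tB} =
  [2*exp(6*t) - exp(5*t), 2*exp(6*t) - 2*exp(5*t), -2*exp(6*t) + 2*exp(5*t)]
  [2*exp(6*t) - 2*exp(5*t), 2*exp(6*t) - exp(5*t), -2*exp(6*t) + 2*exp(5*t)]
  [3*exp(6*t) - 3*exp(5*t), 3*exp(6*t) - 3*exp(5*t), -3*exp(6*t) + 4*exp(5*t)]

Strategy: write B = P · J · P⁻¹ where J is a Jordan canonical form, so e^{tB} = P · e^{tJ} · P⁻¹, and e^{tJ} can be computed block-by-block.

B has Jordan form
J =
  [5, 0, 0]
  [0, 5, 0]
  [0, 0, 6]
(up to reordering of blocks).

Per-block formulas:
  For a 1×1 block at λ = 5: exp(t · [5]) = [e^(5t)].
  For a 1×1 block at λ = 6: exp(t · [6]) = [e^(6t)].

After assembling e^{tJ} and conjugating by P, we get:

e^{tB} =
  [2*exp(6*t) - exp(5*t), 2*exp(6*t) - 2*exp(5*t), -2*exp(6*t) + 2*exp(5*t)]
  [2*exp(6*t) - 2*exp(5*t), 2*exp(6*t) - exp(5*t), -2*exp(6*t) + 2*exp(5*t)]
  [3*exp(6*t) - 3*exp(5*t), 3*exp(6*t) - 3*exp(5*t), -3*exp(6*t) + 4*exp(5*t)]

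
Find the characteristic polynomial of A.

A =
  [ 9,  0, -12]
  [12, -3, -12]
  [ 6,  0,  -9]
x^3 + 3*x^2 - 9*x - 27

Expanding det(x·I − A) (e.g. by cofactor expansion or by noting that A is similar to its Jordan form J, which has the same characteristic polynomial as A) gives
  χ_A(x) = x^3 + 3*x^2 - 9*x - 27
which factors as (x - 3)*(x + 3)^2. The eigenvalues (with algebraic multiplicities) are λ = -3 with multiplicity 2, λ = 3 with multiplicity 1.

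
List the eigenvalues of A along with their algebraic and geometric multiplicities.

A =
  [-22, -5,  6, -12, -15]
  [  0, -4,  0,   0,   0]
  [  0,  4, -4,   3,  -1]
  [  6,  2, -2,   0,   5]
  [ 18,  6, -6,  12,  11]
λ = -4: alg = 4, geom = 2; λ = -3: alg = 1, geom = 1

Step 1 — factor the characteristic polynomial to read off the algebraic multiplicities:
  χ_A(x) = (x + 3)*(x + 4)^4

Step 2 — compute geometric multiplicities via the rank-nullity identity g(λ) = n − rank(A − λI):
  rank(A − (-4)·I) = 3, so dim ker(A − (-4)·I) = n − 3 = 2
  rank(A − (-3)·I) = 4, so dim ker(A − (-3)·I) = n − 4 = 1

Summary:
  λ = -4: algebraic multiplicity = 4, geometric multiplicity = 2
  λ = -3: algebraic multiplicity = 1, geometric multiplicity = 1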